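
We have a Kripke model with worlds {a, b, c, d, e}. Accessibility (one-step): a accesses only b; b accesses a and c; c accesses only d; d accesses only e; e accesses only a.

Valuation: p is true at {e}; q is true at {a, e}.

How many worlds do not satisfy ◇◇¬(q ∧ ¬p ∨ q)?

a: successors {b}; ◇¬(q ∧ ¬p ∨ q) there: b:T. ✓
b: successors {a, c}; ◇¬(q ∧ ¬p ∨ q) there: a:T, c:T. ✓
c: successors {d}; ◇¬(q ∧ ¬p ∨ q) there: d:F. ✗
d: successors {e}; ◇¬(q ∧ ¬p ∨ q) there: e:F. ✗
e: successors {a}; ◇¬(q ∧ ¬p ∨ q) there: a:T. ✓
Satisfying worlds: {a, b, e}.
So ◇◇¬(q ∧ ¬p ∨ q) fails at the other 2 worlds.

2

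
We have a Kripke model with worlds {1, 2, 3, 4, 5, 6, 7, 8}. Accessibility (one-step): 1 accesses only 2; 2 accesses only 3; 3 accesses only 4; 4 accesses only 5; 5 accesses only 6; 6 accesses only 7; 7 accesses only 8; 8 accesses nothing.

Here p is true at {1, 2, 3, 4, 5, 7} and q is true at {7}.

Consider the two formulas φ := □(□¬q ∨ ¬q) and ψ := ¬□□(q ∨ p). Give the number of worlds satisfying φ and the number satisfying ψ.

8 and 2

For □(□¬q ∨ ¬q):
1: successors {2}; □¬q ∨ ¬q there: 2:T. ✓
2: successors {3}; □¬q ∨ ¬q there: 3:T. ✓
3: successors {4}; □¬q ∨ ¬q there: 4:T. ✓
4: successors {5}; □¬q ∨ ¬q there: 5:T. ✓
5: successors {6}; □¬q ∨ ¬q there: 6:T. ✓
6: successors {7}; □¬q ∨ ¬q there: 7:T. ✓
7: successors {8}; □¬q ∨ ¬q there: 8:T. ✓
8: no successors, so □(□¬q ∨ ¬q) holds vacuously. ✓
— 8 worlds.
For ¬□□(q ∨ p):
1: □□(q ∨ p) is T. ✗
2: □□(q ∨ p) is T. ✗
3: □□(q ∨ p) is T. ✗
4: □□(q ∨ p) is F. ✓
5: □□(q ∨ p) is T. ✗
6: □□(q ∨ p) is F. ✓
7: □□(q ∨ p) is T. ✗
8: □□(q ∨ p) is T. ✗
— 2 worlds.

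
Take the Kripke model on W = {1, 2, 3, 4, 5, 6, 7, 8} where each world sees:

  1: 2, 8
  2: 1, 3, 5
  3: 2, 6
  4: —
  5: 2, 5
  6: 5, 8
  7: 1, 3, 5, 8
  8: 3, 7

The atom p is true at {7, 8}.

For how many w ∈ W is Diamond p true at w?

4

1: successors {2, 8}; p there: 2:F, 8:T. ✓
2: successors {1, 3, 5}; p there: 1:F, 3:F, 5:F. ✗
3: successors {2, 6}; p there: 2:F, 6:F. ✗
4: no successors, so Diamond p fails. ✗
5: successors {2, 5}; p there: 2:F, 5:F. ✗
6: successors {5, 8}; p there: 5:F, 8:T. ✓
7: successors {1, 3, 5, 8}; p there: 1:F, 3:F, 5:F, 8:T. ✓
8: successors {3, 7}; p there: 3:F, 7:T. ✓
Satisfying worlds: {1, 6, 7, 8}.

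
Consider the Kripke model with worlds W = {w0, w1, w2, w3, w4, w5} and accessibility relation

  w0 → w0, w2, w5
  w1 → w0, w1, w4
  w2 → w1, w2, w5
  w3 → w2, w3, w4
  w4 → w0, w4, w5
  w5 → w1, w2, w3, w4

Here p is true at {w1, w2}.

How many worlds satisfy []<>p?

w0: successors {w0, w2, w5}; <>p there: w0:T, w2:T, w5:T. ✓
w1: successors {w0, w1, w4}; <>p there: w0:T, w1:T, w4:F. ✗
w2: successors {w1, w2, w5}; <>p there: w1:T, w2:T, w5:T. ✓
w3: successors {w2, w3, w4}; <>p there: w2:T, w3:T, w4:F. ✗
w4: successors {w0, w4, w5}; <>p there: w0:T, w4:F, w5:T. ✗
w5: successors {w1, w2, w3, w4}; <>p there: w1:T, w2:T, w3:T, w4:F. ✗
Satisfying worlds: {w0, w2}.

2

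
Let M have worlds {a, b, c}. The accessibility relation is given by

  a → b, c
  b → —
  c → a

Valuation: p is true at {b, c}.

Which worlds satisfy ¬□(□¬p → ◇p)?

{a}

a: □(□¬p → ◇p) is F. ✓
b: □(□¬p → ◇p) is T. ✗
c: □(□¬p → ◇p) is T. ✗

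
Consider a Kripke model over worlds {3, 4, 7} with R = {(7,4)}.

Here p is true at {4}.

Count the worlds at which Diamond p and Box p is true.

1

3: Diamond p is F, Box p is T. ✗
4: Diamond p is F, Box p is T. ✗
7: Diamond p is T, Box p is T. ✓
Satisfying worlds: {7}.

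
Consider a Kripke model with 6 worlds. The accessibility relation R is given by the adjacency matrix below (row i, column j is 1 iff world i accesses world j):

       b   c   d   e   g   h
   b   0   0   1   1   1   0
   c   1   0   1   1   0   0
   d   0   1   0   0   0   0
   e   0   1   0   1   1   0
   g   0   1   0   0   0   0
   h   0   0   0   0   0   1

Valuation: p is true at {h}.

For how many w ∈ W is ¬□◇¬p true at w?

1

b: □◇¬p is T. ✗
c: □◇¬p is T. ✗
d: □◇¬p is T. ✗
e: □◇¬p is T. ✗
g: □◇¬p is T. ✗
h: □◇¬p is F. ✓
Satisfying worlds: {h}.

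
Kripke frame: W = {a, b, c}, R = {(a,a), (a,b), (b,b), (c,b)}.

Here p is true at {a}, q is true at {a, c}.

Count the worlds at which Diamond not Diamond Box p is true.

3

a: successors {a, b}; not Diamond Box p there: a:T, b:T. ✓
b: successors {b}; not Diamond Box p there: b:T. ✓
c: successors {b}; not Diamond Box p there: b:T. ✓
Satisfying worlds: {a, b, c}.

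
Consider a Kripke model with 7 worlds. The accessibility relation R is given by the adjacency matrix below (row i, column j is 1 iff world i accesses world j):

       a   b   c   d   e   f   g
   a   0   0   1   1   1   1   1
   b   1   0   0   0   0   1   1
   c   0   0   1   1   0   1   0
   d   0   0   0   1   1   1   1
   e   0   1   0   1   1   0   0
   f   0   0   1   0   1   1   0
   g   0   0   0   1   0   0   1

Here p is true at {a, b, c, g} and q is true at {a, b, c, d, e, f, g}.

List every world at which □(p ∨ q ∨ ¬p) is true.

{a, b, c, d, e, f, g}

a: successors {c, d, e, f, g}; p ∨ q ∨ ¬p there: c:T, d:T, e:T, f:T, g:T. ✓
b: successors {a, f, g}; p ∨ q ∨ ¬p there: a:T, f:T, g:T. ✓
c: successors {c, d, f}; p ∨ q ∨ ¬p there: c:T, d:T, f:T. ✓
d: successors {d, e, f, g}; p ∨ q ∨ ¬p there: d:T, e:T, f:T, g:T. ✓
e: successors {b, d, e}; p ∨ q ∨ ¬p there: b:T, d:T, e:T. ✓
f: successors {c, e, f}; p ∨ q ∨ ¬p there: c:T, e:T, f:T. ✓
g: successors {d, g}; p ∨ q ∨ ¬p there: d:T, g:T. ✓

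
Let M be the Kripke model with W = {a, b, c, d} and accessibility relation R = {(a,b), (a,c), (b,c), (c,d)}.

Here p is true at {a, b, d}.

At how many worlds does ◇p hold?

2

a: successors {b, c}; p there: b:T, c:F. ✓
b: successors {c}; p there: c:F. ✗
c: successors {d}; p there: d:T. ✓
d: no successors, so ◇p fails. ✗
Satisfying worlds: {a, c}.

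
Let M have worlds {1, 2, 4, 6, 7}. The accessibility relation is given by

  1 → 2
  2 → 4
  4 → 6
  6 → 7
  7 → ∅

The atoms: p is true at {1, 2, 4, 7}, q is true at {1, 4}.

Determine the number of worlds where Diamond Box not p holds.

2

1: successors {2}; Box not p there: 2:F. ✗
2: successors {4}; Box not p there: 4:T. ✓
4: successors {6}; Box not p there: 6:F. ✗
6: successors {7}; Box not p there: 7:T. ✓
7: no successors, so Diamond Box not p fails. ✗
Satisfying worlds: {2, 6}.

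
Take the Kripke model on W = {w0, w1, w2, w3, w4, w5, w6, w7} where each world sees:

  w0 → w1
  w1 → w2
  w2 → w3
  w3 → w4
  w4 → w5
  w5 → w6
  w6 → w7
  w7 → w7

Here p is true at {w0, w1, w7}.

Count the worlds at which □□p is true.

w0: successors {w1}; □p there: w1:F. ✗
w1: successors {w2}; □p there: w2:F. ✗
w2: successors {w3}; □p there: w3:F. ✗
w3: successors {w4}; □p there: w4:F. ✗
w4: successors {w5}; □p there: w5:F. ✗
w5: successors {w6}; □p there: w6:T. ✓
w6: successors {w7}; □p there: w7:T. ✓
w7: successors {w7}; □p there: w7:T. ✓
Satisfying worlds: {w5, w6, w7}.

3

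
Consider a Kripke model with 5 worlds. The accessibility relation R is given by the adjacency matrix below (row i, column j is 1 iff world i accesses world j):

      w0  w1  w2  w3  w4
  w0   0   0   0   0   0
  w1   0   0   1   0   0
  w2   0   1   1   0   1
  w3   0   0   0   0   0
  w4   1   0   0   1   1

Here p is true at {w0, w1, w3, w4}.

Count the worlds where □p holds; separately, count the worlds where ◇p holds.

For □p:
w0: no successors, so □p holds vacuously. ✓
w1: successors {w2}; p there: w2:F. ✗
w2: successors {w1, w2, w4}; p there: w1:T, w2:F, w4:T. ✗
w3: no successors, so □p holds vacuously. ✓
w4: successors {w0, w3, w4}; p there: w0:T, w3:T, w4:T. ✓
— 3 worlds.
For ◇p:
w0: no successors, so ◇p fails. ✗
w1: successors {w2}; p there: w2:F. ✗
w2: successors {w1, w2, w4}; p there: w1:T, w2:F, w4:T. ✓
w3: no successors, so ◇p fails. ✗
w4: successors {w0, w3, w4}; p there: w0:T, w3:T, w4:T. ✓
— 2 worlds.

3 and 2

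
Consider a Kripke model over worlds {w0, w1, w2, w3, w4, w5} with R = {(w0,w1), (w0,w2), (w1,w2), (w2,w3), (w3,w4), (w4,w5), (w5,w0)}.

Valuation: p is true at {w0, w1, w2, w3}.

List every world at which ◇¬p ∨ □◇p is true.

{w0, w1, w3, w4, w5}

w0: ◇¬p is F, □◇p is T. ✓
w1: ◇¬p is F, □◇p is T. ✓
w2: ◇¬p is F, □◇p is F. ✗
w3: ◇¬p is T, □◇p is F. ✓
w4: ◇¬p is T, □◇p is T. ✓
w5: ◇¬p is F, □◇p is T. ✓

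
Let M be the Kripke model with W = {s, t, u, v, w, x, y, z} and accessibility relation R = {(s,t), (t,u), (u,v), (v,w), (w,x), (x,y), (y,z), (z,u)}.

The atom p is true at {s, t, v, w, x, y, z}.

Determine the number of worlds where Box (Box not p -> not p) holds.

s: successors {t}; Box not p -> not p there: t:F. ✗
t: successors {u}; Box not p -> not p there: u:T. ✓
u: successors {v}; Box not p -> not p there: v:T. ✓
v: successors {w}; Box not p -> not p there: w:T. ✓
w: successors {x}; Box not p -> not p there: x:T. ✓
x: successors {y}; Box not p -> not p there: y:T. ✓
y: successors {z}; Box not p -> not p there: z:F. ✗
z: successors {u}; Box not p -> not p there: u:T. ✓
Satisfying worlds: {t, u, v, w, x, z}.

6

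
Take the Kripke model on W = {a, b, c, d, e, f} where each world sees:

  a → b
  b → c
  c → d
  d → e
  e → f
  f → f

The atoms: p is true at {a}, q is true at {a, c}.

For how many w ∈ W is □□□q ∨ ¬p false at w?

a: □□□q is F, ¬p is F. ✗
b: □□□q is F, ¬p is T. ✓
c: □□□q is F, ¬p is T. ✓
d: □□□q is F, ¬p is T. ✓
e: □□□q is F, ¬p is T. ✓
f: □□□q is F, ¬p is T. ✓
Satisfying worlds: {b, c, d, e, f}.
So □□□q ∨ ¬p fails at the other 1 world.

1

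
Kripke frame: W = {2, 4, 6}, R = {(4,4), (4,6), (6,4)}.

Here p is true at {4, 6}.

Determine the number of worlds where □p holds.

3

2: no successors, so □p holds vacuously. ✓
4: successors {4, 6}; p there: 4:T, 6:T. ✓
6: successors {4}; p there: 4:T. ✓
Satisfying worlds: {2, 4, 6}.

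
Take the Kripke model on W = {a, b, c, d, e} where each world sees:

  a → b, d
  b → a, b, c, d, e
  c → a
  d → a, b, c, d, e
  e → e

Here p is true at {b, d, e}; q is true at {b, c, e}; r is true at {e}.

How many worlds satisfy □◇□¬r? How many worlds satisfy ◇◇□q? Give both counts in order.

For □◇□¬r:
a: successors {b, d}; ◇□¬r there: b:T, d:T. ✓
b: successors {a, b, c, d, e}; ◇□¬r there: a:F, b:T, c:T, d:T, e:F. ✗
c: successors {a}; ◇□¬r there: a:F. ✗
d: successors {a, b, c, d, e}; ◇□¬r there: a:F, b:T, c:T, d:T, e:F. ✗
e: successors {e}; ◇□¬r there: e:F. ✗
— 1 world.
For ◇◇□q:
a: successors {b, d}; ◇□q there: b:T, d:T. ✓
b: successors {a, b, c, d, e}; ◇□q there: a:F, b:T, c:F, d:T, e:T. ✓
c: successors {a}; ◇□q there: a:F. ✗
d: successors {a, b, c, d, e}; ◇□q there: a:F, b:T, c:F, d:T, e:T. ✓
e: successors {e}; ◇□q there: e:T. ✓
— 4 worlds.

1 and 4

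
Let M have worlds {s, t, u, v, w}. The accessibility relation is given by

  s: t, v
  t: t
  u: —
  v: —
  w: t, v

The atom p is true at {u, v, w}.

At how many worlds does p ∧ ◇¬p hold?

s: p is F, ◇¬p is T. ✗
t: p is F, ◇¬p is T. ✗
u: p is T, ◇¬p is F. ✗
v: p is T, ◇¬p is F. ✗
w: p is T, ◇¬p is T. ✓
Satisfying worlds: {w}.

1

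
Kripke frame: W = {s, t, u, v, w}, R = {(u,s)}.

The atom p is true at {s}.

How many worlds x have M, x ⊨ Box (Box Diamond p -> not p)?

s: no successors, so Box (Box Diamond p -> not p) holds vacuously. ✓
t: no successors, so Box (Box Diamond p -> not p) holds vacuously. ✓
u: successors {s}; Box Diamond p -> not p there: s:F. ✗
v: no successors, so Box (Box Diamond p -> not p) holds vacuously. ✓
w: no successors, so Box (Box Diamond p -> not p) holds vacuously. ✓
Satisfying worlds: {s, t, v, w}.

4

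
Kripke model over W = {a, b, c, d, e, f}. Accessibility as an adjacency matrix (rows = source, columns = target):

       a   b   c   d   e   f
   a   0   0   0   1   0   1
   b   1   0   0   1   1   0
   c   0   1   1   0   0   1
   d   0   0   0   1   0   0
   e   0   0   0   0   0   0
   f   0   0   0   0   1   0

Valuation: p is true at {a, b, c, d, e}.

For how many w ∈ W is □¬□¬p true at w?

4

a: successors {d, f}; ¬□¬p there: d:T, f:T. ✓
b: successors {a, d, e}; ¬□¬p there: a:T, d:T, e:F. ✗
c: successors {b, c, f}; ¬□¬p there: b:T, c:T, f:T. ✓
d: successors {d}; ¬□¬p there: d:T. ✓
e: no successors, so □¬□¬p holds vacuously. ✓
f: successors {e}; ¬□¬p there: e:F. ✗
Satisfying worlds: {a, c, d, e}.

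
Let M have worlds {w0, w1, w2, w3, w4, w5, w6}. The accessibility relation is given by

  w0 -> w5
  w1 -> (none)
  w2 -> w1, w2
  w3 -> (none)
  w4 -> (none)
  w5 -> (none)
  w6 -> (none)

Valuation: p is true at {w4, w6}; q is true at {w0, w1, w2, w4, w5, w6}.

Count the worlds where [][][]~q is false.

w0: successors {w5}; [][]~q there: w5:T. ✓
w1: no successors, so [][][]~q holds vacuously. ✓
w2: successors {w1, w2}; [][]~q there: w1:T, w2:F. ✗
w3: no successors, so [][][]~q holds vacuously. ✓
w4: no successors, so [][][]~q holds vacuously. ✓
w5: no successors, so [][][]~q holds vacuously. ✓
w6: no successors, so [][][]~q holds vacuously. ✓
Satisfying worlds: {w0, w1, w3, w4, w5, w6}.
So [][][]~q fails at the other 1 world.

1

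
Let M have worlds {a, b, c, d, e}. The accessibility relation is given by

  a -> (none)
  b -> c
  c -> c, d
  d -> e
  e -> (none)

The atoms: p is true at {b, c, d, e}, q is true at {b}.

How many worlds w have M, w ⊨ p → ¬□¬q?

1

a: p is F, ¬□¬q is F. ✓
b: p is T, ¬□¬q is F. ✗
c: p is T, ¬□¬q is F. ✗
d: p is T, ¬□¬q is F. ✗
e: p is T, ¬□¬q is F. ✗
Satisfying worlds: {a}.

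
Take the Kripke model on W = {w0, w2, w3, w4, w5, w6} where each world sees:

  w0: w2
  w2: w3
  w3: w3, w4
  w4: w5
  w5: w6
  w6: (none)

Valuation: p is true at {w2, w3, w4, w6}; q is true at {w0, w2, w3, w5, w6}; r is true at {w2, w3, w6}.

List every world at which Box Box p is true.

w0: successors {w2}; Box p there: w2:T. ✓
w2: successors {w3}; Box p there: w3:T. ✓
w3: successors {w3, w4}; Box p there: w3:T, w4:F. ✗
w4: successors {w5}; Box p there: w5:T. ✓
w5: successors {w6}; Box p there: w6:T. ✓
w6: no successors, so Box Box p holds vacuously. ✓

{w0, w2, w4, w5, w6}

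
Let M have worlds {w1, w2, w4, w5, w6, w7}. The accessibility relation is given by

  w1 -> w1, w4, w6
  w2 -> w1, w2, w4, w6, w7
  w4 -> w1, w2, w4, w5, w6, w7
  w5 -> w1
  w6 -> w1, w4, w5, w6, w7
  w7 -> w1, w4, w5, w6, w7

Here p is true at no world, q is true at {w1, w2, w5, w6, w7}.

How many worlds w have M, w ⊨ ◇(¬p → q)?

6

w1: successors {w1, w4, w6}; ¬p → q there: w1:T, w4:F, w6:T. ✓
w2: successors {w1, w2, w4, w6, w7}; ¬p → q there: w1:T, w2:T, w4:F, w6:T, w7:T. ✓
w4: successors {w1, w2, w4, w5, w6, w7}; ¬p → q there: w1:T, w2:T, w4:F, w5:T, w6:T, w7:T. ✓
w5: successors {w1}; ¬p → q there: w1:T. ✓
w6: successors {w1, w4, w5, w6, w7}; ¬p → q there: w1:T, w4:F, w5:T, w6:T, w7:T. ✓
w7: successors {w1, w4, w5, w6, w7}; ¬p → q there: w1:T, w4:F, w5:T, w6:T, w7:T. ✓
Satisfying worlds: {w1, w2, w4, w5, w6, w7}.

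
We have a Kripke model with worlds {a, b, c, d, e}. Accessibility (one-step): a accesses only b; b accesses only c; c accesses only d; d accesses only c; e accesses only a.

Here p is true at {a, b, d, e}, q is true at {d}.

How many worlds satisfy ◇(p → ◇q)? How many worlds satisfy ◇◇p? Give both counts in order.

For ◇(p → ◇q):
a: successors {b}; p → ◇q there: b:F. ✗
b: successors {c}; p → ◇q there: c:T. ✓
c: successors {d}; p → ◇q there: d:F. ✗
d: successors {c}; p → ◇q there: c:T. ✓
e: successors {a}; p → ◇q there: a:F. ✗
— 2 worlds.
For ◇◇p:
a: successors {b}; ◇p there: b:F. ✗
b: successors {c}; ◇p there: c:T. ✓
c: successors {d}; ◇p there: d:F. ✗
d: successors {c}; ◇p there: c:T. ✓
e: successors {a}; ◇p there: a:T. ✓
— 3 worlds.

2 and 3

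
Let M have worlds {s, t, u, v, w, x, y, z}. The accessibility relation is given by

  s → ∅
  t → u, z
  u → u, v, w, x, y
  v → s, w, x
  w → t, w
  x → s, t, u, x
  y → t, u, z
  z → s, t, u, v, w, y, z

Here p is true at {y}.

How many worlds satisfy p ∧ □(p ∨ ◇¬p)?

s: p is F, □(p ∨ ◇¬p) is T. ✗
t: p is F, □(p ∨ ◇¬p) is T. ✗
u: p is F, □(p ∨ ◇¬p) is T. ✗
v: p is F, □(p ∨ ◇¬p) is F. ✗
w: p is F, □(p ∨ ◇¬p) is T. ✗
x: p is F, □(p ∨ ◇¬p) is F. ✗
y: p is T, □(p ∨ ◇¬p) is T. ✓
z: p is F, □(p ∨ ◇¬p) is F. ✗
Satisfying worlds: {y}.

1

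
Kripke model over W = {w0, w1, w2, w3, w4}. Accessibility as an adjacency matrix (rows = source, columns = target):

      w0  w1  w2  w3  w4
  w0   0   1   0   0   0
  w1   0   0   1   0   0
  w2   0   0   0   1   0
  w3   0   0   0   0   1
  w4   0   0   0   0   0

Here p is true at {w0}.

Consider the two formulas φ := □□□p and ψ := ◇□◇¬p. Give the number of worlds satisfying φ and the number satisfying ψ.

3 and 3

For □□□p:
w0: successors {w1}; □□p there: w1:F. ✗
w1: successors {w2}; □□p there: w2:F. ✗
w2: successors {w3}; □□p there: w3:T. ✓
w3: successors {w4}; □□p there: w4:T. ✓
w4: no successors, so □□□p holds vacuously. ✓
— 3 worlds.
For ◇□◇¬p:
w0: successors {w1}; □◇¬p there: w1:T. ✓
w1: successors {w2}; □◇¬p there: w2:T. ✓
w2: successors {w3}; □◇¬p there: w3:F. ✗
w3: successors {w4}; □◇¬p there: w4:T. ✓
w4: no successors, so ◇□◇¬p fails. ✗
— 3 worlds.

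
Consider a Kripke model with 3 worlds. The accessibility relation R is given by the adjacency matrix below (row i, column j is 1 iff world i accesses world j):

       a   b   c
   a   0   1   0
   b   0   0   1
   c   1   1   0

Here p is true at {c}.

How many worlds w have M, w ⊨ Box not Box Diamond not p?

1

a: successors {b}; not Box Diamond not p there: b:F. ✗
b: successors {c}; not Box Diamond not p there: c:T. ✓
c: successors {a, b}; not Box Diamond not p there: a:T, b:F. ✗
Satisfying worlds: {b}.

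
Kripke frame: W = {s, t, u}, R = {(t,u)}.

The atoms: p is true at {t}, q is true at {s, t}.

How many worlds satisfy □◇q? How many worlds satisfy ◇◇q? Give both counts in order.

2 and 0

For □◇q:
s: no successors, so □◇q holds vacuously. ✓
t: successors {u}; ◇q there: u:F. ✗
u: no successors, so □◇q holds vacuously. ✓
— 2 worlds.
For ◇◇q:
s: no successors, so ◇◇q fails. ✗
t: successors {u}; ◇q there: u:F. ✗
u: no successors, so ◇◇q fails. ✗
— 0 worlds.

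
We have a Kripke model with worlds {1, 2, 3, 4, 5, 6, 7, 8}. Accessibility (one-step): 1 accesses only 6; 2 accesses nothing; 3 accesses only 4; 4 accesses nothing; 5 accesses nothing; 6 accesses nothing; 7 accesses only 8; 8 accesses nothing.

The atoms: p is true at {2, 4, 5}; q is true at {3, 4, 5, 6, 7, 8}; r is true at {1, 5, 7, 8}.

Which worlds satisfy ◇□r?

{1, 3, 7}

1: successors {6}; □r there: 6:T. ✓
2: no successors, so ◇□r fails. ✗
3: successors {4}; □r there: 4:T. ✓
4: no successors, so ◇□r fails. ✗
5: no successors, so ◇□r fails. ✗
6: no successors, so ◇□r fails. ✗
7: successors {8}; □r there: 8:T. ✓
8: no successors, so ◇□r fails. ✗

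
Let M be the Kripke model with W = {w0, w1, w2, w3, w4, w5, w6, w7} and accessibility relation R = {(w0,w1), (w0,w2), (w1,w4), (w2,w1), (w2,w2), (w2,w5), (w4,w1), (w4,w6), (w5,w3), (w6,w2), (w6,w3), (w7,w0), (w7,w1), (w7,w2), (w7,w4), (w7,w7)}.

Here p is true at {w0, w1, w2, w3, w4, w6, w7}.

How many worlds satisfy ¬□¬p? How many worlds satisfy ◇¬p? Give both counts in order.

For ¬□¬p:
w0: □¬p is F. ✓
w1: □¬p is F. ✓
w2: □¬p is F. ✓
w3: □¬p is T. ✗
w4: □¬p is F. ✓
w5: □¬p is F. ✓
w6: □¬p is F. ✓
w7: □¬p is F. ✓
— 7 worlds.
For ◇¬p:
w0: successors {w1, w2}; ¬p there: w1:F, w2:F. ✗
w1: successors {w4}; ¬p there: w4:F. ✗
w2: successors {w1, w2, w5}; ¬p there: w1:F, w2:F, w5:T. ✓
w3: no successors, so ◇¬p fails. ✗
w4: successors {w1, w6}; ¬p there: w1:F, w6:F. ✗
w5: successors {w3}; ¬p there: w3:F. ✗
w6: successors {w2, w3}; ¬p there: w2:F, w3:F. ✗
w7: successors {w0, w1, w2, w4, w7}; ¬p there: w0:F, w1:F, w2:F, w4:F, w7:F. ✗
— 1 world.

7 and 1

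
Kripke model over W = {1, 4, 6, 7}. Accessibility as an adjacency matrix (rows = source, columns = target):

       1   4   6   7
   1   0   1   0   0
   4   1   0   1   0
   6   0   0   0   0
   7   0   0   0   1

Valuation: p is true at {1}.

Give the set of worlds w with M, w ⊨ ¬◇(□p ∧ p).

1: ◇(□p ∧ p) is F. ✓
4: ◇(□p ∧ p) is F. ✓
6: ◇(□p ∧ p) is F. ✓
7: ◇(□p ∧ p) is F. ✓

{1, 4, 6, 7}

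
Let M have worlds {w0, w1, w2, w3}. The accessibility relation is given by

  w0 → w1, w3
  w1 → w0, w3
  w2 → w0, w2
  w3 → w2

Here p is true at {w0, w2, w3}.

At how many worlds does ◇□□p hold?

3

w0: successors {w1, w3}; □□p there: w1:F, w3:T. ✓
w1: successors {w0, w3}; □□p there: w0:T, w3:T. ✓
w2: successors {w0, w2}; □□p there: w0:T, w2:F. ✓
w3: successors {w2}; □□p there: w2:F. ✗
Satisfying worlds: {w0, w1, w2}.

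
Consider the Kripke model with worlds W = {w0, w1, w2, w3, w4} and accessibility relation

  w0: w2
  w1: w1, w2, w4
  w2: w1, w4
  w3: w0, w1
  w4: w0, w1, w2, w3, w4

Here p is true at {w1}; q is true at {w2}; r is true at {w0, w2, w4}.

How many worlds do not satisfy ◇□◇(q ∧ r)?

w0: successors {w2}; □◇(q ∧ r) there: w2:T. ✓
w1: successors {w1, w2, w4}; □◇(q ∧ r) there: w1:F, w2:T, w4:F. ✓
w2: successors {w1, w4}; □◇(q ∧ r) there: w1:F, w4:F. ✗
w3: successors {w0, w1}; □◇(q ∧ r) there: w0:F, w1:F. ✗
w4: successors {w0, w1, w2, w3, w4}; □◇(q ∧ r) there: w0:F, w1:F, w2:T, w3:T, w4:F. ✓
Satisfying worlds: {w0, w1, w4}.
So ◇□◇(q ∧ r) fails at the other 2 worlds.

2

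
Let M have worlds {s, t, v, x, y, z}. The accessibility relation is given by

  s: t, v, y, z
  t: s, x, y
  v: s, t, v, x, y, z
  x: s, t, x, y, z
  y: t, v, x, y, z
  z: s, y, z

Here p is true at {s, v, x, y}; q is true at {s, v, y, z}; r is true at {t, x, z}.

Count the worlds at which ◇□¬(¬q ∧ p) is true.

s: successors {t, v, y, z}; □¬(¬q ∧ p) there: t:F, v:F, y:F, z:T. ✓
t: successors {s, x, y}; □¬(¬q ∧ p) there: s:T, x:F, y:F. ✓
v: successors {s, t, v, x, y, z}; □¬(¬q ∧ p) there: s:T, t:F, v:F, x:F, y:F, z:T. ✓
x: successors {s, t, x, y, z}; □¬(¬q ∧ p) there: s:T, t:F, x:F, y:F, z:T. ✓
y: successors {t, v, x, y, z}; □¬(¬q ∧ p) there: t:F, v:F, x:F, y:F, z:T. ✓
z: successors {s, y, z}; □¬(¬q ∧ p) there: s:T, y:F, z:T. ✓
Satisfying worlds: {s, t, v, x, y, z}.

6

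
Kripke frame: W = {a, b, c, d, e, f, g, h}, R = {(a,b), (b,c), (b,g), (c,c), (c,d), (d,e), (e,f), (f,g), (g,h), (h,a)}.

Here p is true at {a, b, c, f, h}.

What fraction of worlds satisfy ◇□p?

5/8

a: successors {b}; □p there: b:F. ✗
b: successors {c, g}; □p there: c:F, g:T. ✓
c: successors {c, d}; □p there: c:F, d:F. ✗
d: successors {e}; □p there: e:T. ✓
e: successors {f}; □p there: f:F. ✗
f: successors {g}; □p there: g:T. ✓
g: successors {h}; □p there: h:T. ✓
h: successors {a}; □p there: a:T. ✓
That's 5 of 8 worlds, so 5/8.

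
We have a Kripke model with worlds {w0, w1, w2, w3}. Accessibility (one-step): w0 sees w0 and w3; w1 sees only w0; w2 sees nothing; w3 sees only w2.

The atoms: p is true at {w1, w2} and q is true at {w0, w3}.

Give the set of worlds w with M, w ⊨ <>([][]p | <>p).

w0: successors {w0, w3}; [][]p | <>p there: w0:F, w3:T. ✓
w1: successors {w0}; [][]p | <>p there: w0:F. ✗
w2: no successors, so <>([][]p | <>p) fails. ✗
w3: successors {w2}; [][]p | <>p there: w2:T. ✓

{w0, w3}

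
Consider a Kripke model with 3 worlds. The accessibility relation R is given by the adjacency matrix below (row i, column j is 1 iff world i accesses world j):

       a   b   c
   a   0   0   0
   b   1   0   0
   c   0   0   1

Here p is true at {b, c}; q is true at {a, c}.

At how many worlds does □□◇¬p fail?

1

a: no successors, so □□◇¬p holds vacuously. ✓
b: successors {a}; □◇¬p there: a:T. ✓
c: successors {c}; □◇¬p there: c:F. ✗
Satisfying worlds: {a, b}.
So □□◇¬p fails at the other 1 world.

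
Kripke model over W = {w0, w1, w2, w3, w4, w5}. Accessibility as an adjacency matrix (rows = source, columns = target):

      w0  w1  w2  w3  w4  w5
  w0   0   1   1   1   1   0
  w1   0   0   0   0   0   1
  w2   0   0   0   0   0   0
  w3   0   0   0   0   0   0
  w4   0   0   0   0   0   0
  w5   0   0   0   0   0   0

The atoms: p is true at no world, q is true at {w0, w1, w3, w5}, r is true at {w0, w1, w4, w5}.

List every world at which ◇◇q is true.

w0: successors {w1, w2, w3, w4}; ◇q there: w1:T, w2:F, w3:F, w4:F. ✓
w1: successors {w5}; ◇q there: w5:F. ✗
w2: no successors, so ◇◇q fails. ✗
w3: no successors, so ◇◇q fails. ✗
w4: no successors, so ◇◇q fails. ✗
w5: no successors, so ◇◇q fails. ✗

{w0}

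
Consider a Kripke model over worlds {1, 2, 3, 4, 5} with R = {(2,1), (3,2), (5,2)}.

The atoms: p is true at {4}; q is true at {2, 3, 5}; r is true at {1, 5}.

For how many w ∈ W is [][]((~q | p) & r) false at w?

1: no successors, so [][]((~q | p) & r) holds vacuously. ✓
2: successors {1}; []((~q | p) & r) there: 1:T. ✓
3: successors {2}; []((~q | p) & r) there: 2:T. ✓
4: no successors, so [][]((~q | p) & r) holds vacuously. ✓
5: successors {2}; []((~q | p) & r) there: 2:T. ✓
Satisfying worlds: {1, 2, 3, 4, 5}.
So [][]((~q | p) & r) fails at the other 0 worlds.

0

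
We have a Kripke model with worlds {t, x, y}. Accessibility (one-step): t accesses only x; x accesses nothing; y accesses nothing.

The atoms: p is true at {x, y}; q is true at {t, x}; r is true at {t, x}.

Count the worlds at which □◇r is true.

t: successors {x}; ◇r there: x:F. ✗
x: no successors, so □◇r holds vacuously. ✓
y: no successors, so □◇r holds vacuously. ✓
Satisfying worlds: {x, y}.

2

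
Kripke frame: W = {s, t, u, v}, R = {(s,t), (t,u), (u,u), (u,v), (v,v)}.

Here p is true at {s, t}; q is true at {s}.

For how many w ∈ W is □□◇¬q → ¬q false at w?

1

s: □□◇¬q is T, ¬q is F. ✗
t: □□◇¬q is T, ¬q is T. ✓
u: □□◇¬q is T, ¬q is T. ✓
v: □□◇¬q is T, ¬q is T. ✓
Satisfying worlds: {t, u, v}.
So □□◇¬q → ¬q fails at the other 1 world.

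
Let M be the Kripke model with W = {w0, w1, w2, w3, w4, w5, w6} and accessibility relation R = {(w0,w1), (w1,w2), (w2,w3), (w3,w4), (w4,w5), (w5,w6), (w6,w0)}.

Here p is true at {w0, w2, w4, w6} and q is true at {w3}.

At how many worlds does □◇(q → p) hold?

w0: successors {w1}; ◇(q → p) there: w1:T. ✓
w1: successors {w2}; ◇(q → p) there: w2:F. ✗
w2: successors {w3}; ◇(q → p) there: w3:T. ✓
w3: successors {w4}; ◇(q → p) there: w4:T. ✓
w4: successors {w5}; ◇(q → p) there: w5:T. ✓
w5: successors {w6}; ◇(q → p) there: w6:T. ✓
w6: successors {w0}; ◇(q → p) there: w0:T. ✓
Satisfying worlds: {w0, w2, w3, w4, w5, w6}.

6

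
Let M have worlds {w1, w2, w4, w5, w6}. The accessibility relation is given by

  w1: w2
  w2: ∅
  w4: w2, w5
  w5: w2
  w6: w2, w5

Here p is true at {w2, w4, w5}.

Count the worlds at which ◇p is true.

4

w1: successors {w2}; p there: w2:T. ✓
w2: no successors, so ◇p fails. ✗
w4: successors {w2, w5}; p there: w2:T, w5:T. ✓
w5: successors {w2}; p there: w2:T. ✓
w6: successors {w2, w5}; p there: w2:T, w5:T. ✓
Satisfying worlds: {w1, w4, w5, w6}.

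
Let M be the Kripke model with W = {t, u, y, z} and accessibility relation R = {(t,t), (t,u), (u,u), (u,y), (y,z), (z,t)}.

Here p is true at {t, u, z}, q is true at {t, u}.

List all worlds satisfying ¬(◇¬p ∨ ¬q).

t: ◇¬p ∨ ¬q is F. ✓
u: ◇¬p ∨ ¬q is T. ✗
y: ◇¬p ∨ ¬q is T. ✗
z: ◇¬p ∨ ¬q is T. ✗

{t}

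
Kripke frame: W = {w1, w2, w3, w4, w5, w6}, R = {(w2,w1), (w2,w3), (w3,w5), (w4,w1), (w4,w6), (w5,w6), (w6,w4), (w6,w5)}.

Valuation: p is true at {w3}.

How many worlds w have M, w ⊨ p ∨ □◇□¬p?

w1: p is F, □◇□¬p is T. ✓
w2: p is F, □◇□¬p is F. ✗
w3: p is T, □◇□¬p is T. ✓
w4: p is F, □◇□¬p is F. ✗
w5: p is F, □◇□¬p is T. ✓
w6: p is F, □◇□¬p is T. ✓
Satisfying worlds: {w1, w3, w5, w6}.

4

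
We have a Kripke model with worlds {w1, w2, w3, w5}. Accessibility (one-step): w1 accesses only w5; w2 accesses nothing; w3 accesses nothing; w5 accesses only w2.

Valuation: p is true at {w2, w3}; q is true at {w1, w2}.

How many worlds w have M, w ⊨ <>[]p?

2

w1: successors {w5}; []p there: w5:T. ✓
w2: no successors, so <>[]p fails. ✗
w3: no successors, so <>[]p fails. ✗
w5: successors {w2}; []p there: w2:T. ✓
Satisfying worlds: {w1, w5}.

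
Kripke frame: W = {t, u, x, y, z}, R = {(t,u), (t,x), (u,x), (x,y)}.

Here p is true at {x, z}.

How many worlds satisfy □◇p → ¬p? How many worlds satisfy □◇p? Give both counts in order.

4 and 2

For □◇p → ¬p:
t: □◇p is F, ¬p is T. ✓
u: □◇p is F, ¬p is T. ✓
x: □◇p is F, ¬p is F. ✓
y: □◇p is T, ¬p is T. ✓
z: □◇p is T, ¬p is F. ✗
— 4 worlds.
For □◇p:
t: successors {u, x}; ◇p there: u:T, x:F. ✗
u: successors {x}; ◇p there: x:F. ✗
x: successors {y}; ◇p there: y:F. ✗
y: no successors, so □◇p holds vacuously. ✓
z: no successors, so □◇p holds vacuously. ✓
— 2 worlds.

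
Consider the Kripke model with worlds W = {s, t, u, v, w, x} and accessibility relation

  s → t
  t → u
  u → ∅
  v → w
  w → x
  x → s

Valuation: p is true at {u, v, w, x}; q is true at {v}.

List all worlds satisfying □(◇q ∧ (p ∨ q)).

{u}

s: successors {t}; ◇q ∧ (p ∨ q) there: t:F. ✗
t: successors {u}; ◇q ∧ (p ∨ q) there: u:F. ✗
u: no successors, so □(◇q ∧ (p ∨ q)) holds vacuously. ✓
v: successors {w}; ◇q ∧ (p ∨ q) there: w:F. ✗
w: successors {x}; ◇q ∧ (p ∨ q) there: x:F. ✗
x: successors {s}; ◇q ∧ (p ∨ q) there: s:F. ✗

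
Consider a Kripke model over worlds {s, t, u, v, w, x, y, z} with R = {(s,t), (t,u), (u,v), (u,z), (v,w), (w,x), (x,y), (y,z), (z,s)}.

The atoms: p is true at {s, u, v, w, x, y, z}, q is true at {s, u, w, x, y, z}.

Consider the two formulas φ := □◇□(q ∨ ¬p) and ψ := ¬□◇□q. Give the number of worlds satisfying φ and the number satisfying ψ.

7 and 3

For □◇□(q ∨ ¬p):
s: successors {t}; ◇□(q ∨ ¬p) there: t:F. ✗
t: successors {u}; ◇□(q ∨ ¬p) there: u:T. ✓
u: successors {v, z}; ◇□(q ∨ ¬p) there: v:T, z:T. ✓
v: successors {w}; ◇□(q ∨ ¬p) there: w:T. ✓
w: successors {x}; ◇□(q ∨ ¬p) there: x:T. ✓
x: successors {y}; ◇□(q ∨ ¬p) there: y:T. ✓
y: successors {z}; ◇□(q ∨ ¬p) there: z:T. ✓
z: successors {s}; ◇□(q ∨ ¬p) there: s:T. ✓
— 7 worlds.
For ¬□◇□q:
s: □◇□q is F. ✓
t: □◇□q is T. ✗
u: □◇□q is F. ✓
v: □◇□q is T. ✗
w: □◇□q is T. ✗
x: □◇□q is T. ✗
y: □◇□q is F. ✓
z: □◇□q is T. ✗
— 3 worlds.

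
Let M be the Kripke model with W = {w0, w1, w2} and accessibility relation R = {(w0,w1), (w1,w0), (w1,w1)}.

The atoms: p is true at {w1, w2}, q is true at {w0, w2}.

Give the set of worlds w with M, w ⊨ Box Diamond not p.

w0: successors {w1}; Diamond not p there: w1:T. ✓
w1: successors {w0, w1}; Diamond not p there: w0:F, w1:T. ✗
w2: no successors, so Box Diamond not p holds vacuously. ✓

{w0, w2}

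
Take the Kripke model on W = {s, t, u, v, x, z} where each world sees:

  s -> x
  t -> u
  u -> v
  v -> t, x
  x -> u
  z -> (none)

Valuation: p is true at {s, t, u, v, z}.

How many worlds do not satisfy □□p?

s: successors {x}; □p there: x:T. ✓
t: successors {u}; □p there: u:T. ✓
u: successors {v}; □p there: v:F. ✗
v: successors {t, x}; □p there: t:T, x:T. ✓
x: successors {u}; □p there: u:T. ✓
z: no successors, so □□p holds vacuously. ✓
Satisfying worlds: {s, t, v, x, z}.
So □□p fails at the other 1 world.

1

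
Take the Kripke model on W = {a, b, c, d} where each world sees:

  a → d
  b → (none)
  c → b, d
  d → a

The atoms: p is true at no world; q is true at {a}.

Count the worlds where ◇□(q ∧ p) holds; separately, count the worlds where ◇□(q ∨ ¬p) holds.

1 and 3

For ◇□(q ∧ p):
a: successors {d}; □(q ∧ p) there: d:F. ✗
b: no successors, so ◇□(q ∧ p) fails. ✗
c: successors {b, d}; □(q ∧ p) there: b:T, d:F. ✓
d: successors {a}; □(q ∧ p) there: a:F. ✗
— 1 world.
For ◇□(q ∨ ¬p):
a: successors {d}; □(q ∨ ¬p) there: d:T. ✓
b: no successors, so ◇□(q ∨ ¬p) fails. ✗
c: successors {b, d}; □(q ∨ ¬p) there: b:T, d:T. ✓
d: successors {a}; □(q ∨ ¬p) there: a:T. ✓
— 3 worlds.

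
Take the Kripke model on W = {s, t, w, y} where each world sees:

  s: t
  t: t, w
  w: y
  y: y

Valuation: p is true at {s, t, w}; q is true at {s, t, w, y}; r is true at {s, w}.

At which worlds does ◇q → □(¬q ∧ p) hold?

∅

s: ◇q is T, □(¬q ∧ p) is F. ✗
t: ◇q is T, □(¬q ∧ p) is F. ✗
w: ◇q is T, □(¬q ∧ p) is F. ✗
y: ◇q is T, □(¬q ∧ p) is F. ✗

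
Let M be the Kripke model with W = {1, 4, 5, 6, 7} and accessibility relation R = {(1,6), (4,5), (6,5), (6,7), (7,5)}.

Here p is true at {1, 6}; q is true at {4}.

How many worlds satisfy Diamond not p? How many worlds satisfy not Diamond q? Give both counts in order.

3 and 5

For Diamond not p:
1: successors {6}; not p there: 6:F. ✗
4: successors {5}; not p there: 5:T. ✓
5: no successors, so Diamond not p fails. ✗
6: successors {5, 7}; not p there: 5:T, 7:T. ✓
7: successors {5}; not p there: 5:T. ✓
— 3 worlds.
For not Diamond q:
1: Diamond q is F. ✓
4: Diamond q is F. ✓
5: Diamond q is F. ✓
6: Diamond q is F. ✓
7: Diamond q is F. ✓
— 5 worlds.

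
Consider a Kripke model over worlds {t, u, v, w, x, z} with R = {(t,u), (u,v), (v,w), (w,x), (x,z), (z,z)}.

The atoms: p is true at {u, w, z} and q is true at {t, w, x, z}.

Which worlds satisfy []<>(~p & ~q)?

{t}

t: successors {u}; <>(~p & ~q) there: u:T. ✓
u: successors {v}; <>(~p & ~q) there: v:F. ✗
v: successors {w}; <>(~p & ~q) there: w:F. ✗
w: successors {x}; <>(~p & ~q) there: x:F. ✗
x: successors {z}; <>(~p & ~q) there: z:F. ✗
z: successors {z}; <>(~p & ~q) there: z:F. ✗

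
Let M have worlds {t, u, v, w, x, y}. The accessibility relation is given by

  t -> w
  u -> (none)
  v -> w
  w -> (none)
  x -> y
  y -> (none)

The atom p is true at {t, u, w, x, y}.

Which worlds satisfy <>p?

{t, v, x}

t: successors {w}; p there: w:T. ✓
u: no successors, so <>p fails. ✗
v: successors {w}; p there: w:T. ✓
w: no successors, so <>p fails. ✗
x: successors {y}; p there: y:T. ✓
y: no successors, so <>p fails. ✗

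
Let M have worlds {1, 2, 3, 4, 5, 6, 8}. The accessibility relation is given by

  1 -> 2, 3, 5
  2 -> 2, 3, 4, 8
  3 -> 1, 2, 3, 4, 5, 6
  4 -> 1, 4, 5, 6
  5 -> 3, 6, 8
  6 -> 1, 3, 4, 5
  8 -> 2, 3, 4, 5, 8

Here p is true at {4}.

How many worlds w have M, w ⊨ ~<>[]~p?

1: <>[]~p is T. ✗
2: <>[]~p is F. ✓
3: <>[]~p is T. ✗
4: <>[]~p is T. ✗
5: <>[]~p is F. ✓
6: <>[]~p is T. ✗
8: <>[]~p is T. ✗
Satisfying worlds: {2, 5}.

2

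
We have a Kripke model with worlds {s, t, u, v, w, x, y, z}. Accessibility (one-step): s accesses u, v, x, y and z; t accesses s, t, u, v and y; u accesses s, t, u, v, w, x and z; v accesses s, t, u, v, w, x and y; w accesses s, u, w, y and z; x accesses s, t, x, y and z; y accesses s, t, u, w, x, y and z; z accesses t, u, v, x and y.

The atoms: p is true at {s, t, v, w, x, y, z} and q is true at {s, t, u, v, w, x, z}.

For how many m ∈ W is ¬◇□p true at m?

2

s: ◇□p is T. ✗
t: ◇□p is F. ✓
u: ◇□p is T. ✗
v: ◇□p is T. ✗
w: ◇□p is F. ✓
x: ◇□p is T. ✗
y: ◇□p is T. ✗
z: ◇□p is T. ✗
Satisfying worlds: {t, w}.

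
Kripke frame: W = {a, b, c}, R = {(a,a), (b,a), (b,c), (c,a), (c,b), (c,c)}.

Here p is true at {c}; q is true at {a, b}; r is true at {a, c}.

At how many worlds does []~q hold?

0

a: successors {a}; ~q there: a:F. ✗
b: successors {a, c}; ~q there: a:F, c:T. ✗
c: successors {a, b, c}; ~q there: a:F, b:F, c:T. ✗
Satisfying worlds: ∅.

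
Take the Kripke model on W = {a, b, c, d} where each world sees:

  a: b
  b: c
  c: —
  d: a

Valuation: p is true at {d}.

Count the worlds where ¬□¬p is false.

4

a: □¬p is T. ✗
b: □¬p is T. ✗
c: □¬p is T. ✗
d: □¬p is T. ✗
Satisfying worlds: ∅.
So ¬□¬p fails at the other 4 worlds.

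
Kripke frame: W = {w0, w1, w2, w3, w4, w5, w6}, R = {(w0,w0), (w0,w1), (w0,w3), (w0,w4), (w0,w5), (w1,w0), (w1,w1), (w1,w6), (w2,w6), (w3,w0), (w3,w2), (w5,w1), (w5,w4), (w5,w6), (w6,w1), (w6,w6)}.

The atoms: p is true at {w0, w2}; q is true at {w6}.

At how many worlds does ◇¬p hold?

5

w0: successors {w0, w1, w3, w4, w5}; ¬p there: w0:F, w1:T, w3:T, w4:T, w5:T. ✓
w1: successors {w0, w1, w6}; ¬p there: w0:F, w1:T, w6:T. ✓
w2: successors {w6}; ¬p there: w6:T. ✓
w3: successors {w0, w2}; ¬p there: w0:F, w2:F. ✗
w4: no successors, so ◇¬p fails. ✗
w5: successors {w1, w4, w6}; ¬p there: w1:T, w4:T, w6:T. ✓
w6: successors {w1, w6}; ¬p there: w1:T, w6:T. ✓
Satisfying worlds: {w0, w1, w2, w5, w6}.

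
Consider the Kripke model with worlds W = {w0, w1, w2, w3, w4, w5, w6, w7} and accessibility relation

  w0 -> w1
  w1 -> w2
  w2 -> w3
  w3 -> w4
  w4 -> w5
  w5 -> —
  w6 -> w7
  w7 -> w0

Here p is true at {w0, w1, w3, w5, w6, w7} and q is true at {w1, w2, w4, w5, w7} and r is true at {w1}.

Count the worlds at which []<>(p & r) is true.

2

w0: successors {w1}; <>(p & r) there: w1:F. ✗
w1: successors {w2}; <>(p & r) there: w2:F. ✗
w2: successors {w3}; <>(p & r) there: w3:F. ✗
w3: successors {w4}; <>(p & r) there: w4:F. ✗
w4: successors {w5}; <>(p & r) there: w5:F. ✗
w5: no successors, so []<>(p & r) holds vacuously. ✓
w6: successors {w7}; <>(p & r) there: w7:F. ✗
w7: successors {w0}; <>(p & r) there: w0:T. ✓
Satisfying worlds: {w5, w7}.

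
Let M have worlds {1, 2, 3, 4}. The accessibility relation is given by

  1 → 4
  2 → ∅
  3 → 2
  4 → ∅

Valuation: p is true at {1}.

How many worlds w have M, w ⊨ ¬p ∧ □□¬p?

1: ¬p is F, □□¬p is T. ✗
2: ¬p is T, □□¬p is T. ✓
3: ¬p is T, □□¬p is T. ✓
4: ¬p is T, □□¬p is T. ✓
Satisfying worlds: {2, 3, 4}.

3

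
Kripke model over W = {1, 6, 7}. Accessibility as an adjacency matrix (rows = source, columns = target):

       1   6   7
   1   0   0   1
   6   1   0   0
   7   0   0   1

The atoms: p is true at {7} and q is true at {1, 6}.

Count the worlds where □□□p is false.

1: successors {7}; □□p there: 7:T. ✓
6: successors {1}; □□p there: 1:T. ✓
7: successors {7}; □□p there: 7:T. ✓
Satisfying worlds: {1, 6, 7}.
So □□□p fails at the other 0 worlds.

0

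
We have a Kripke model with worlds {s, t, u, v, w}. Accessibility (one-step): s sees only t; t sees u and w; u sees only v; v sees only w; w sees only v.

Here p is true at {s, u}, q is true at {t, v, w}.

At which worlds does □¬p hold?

{s, u, v, w}

s: successors {t}; ¬p there: t:T. ✓
t: successors {u, w}; ¬p there: u:F, w:T. ✗
u: successors {v}; ¬p there: v:T. ✓
v: successors {w}; ¬p there: w:T. ✓
w: successors {v}; ¬p there: v:T. ✓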